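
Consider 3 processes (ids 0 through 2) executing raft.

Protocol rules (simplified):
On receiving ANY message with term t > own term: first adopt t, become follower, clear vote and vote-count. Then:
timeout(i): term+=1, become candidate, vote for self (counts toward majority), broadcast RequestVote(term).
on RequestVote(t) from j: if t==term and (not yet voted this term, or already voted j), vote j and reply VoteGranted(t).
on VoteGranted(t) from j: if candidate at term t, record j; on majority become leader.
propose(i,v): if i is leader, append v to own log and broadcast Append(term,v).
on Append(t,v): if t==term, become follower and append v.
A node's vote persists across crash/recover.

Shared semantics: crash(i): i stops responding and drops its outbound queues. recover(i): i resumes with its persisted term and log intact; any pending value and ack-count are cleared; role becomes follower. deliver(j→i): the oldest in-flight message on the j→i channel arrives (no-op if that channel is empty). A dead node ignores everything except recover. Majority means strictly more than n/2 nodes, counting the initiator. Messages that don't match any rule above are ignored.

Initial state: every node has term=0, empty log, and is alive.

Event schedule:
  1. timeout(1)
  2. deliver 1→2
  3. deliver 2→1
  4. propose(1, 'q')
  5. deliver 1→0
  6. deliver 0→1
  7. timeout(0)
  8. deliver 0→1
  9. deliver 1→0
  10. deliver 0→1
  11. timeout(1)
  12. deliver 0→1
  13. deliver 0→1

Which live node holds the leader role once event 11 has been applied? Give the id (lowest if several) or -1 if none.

-1

e1 timeout(1): 1[cand,t=1,-]
e2 deliver 1→2: 2[foll,t=1,-]
e3 deliver 2→1: 1[lead,t=1,-]
e4 propose(1,'q'): 1[lead,t=1,q]
e5 deliver 1→0: 0[foll,t=1,-]
e6 deliver 0→1: ·
e7 timeout(0): 0[cand,t=2,-]
e8 deliver 0→1: 1[foll,t=2,q]
e9 deliver 1→0: ·
e10 deliver 0→1: ·
e11 timeout(1): 1[cand,t=3,q]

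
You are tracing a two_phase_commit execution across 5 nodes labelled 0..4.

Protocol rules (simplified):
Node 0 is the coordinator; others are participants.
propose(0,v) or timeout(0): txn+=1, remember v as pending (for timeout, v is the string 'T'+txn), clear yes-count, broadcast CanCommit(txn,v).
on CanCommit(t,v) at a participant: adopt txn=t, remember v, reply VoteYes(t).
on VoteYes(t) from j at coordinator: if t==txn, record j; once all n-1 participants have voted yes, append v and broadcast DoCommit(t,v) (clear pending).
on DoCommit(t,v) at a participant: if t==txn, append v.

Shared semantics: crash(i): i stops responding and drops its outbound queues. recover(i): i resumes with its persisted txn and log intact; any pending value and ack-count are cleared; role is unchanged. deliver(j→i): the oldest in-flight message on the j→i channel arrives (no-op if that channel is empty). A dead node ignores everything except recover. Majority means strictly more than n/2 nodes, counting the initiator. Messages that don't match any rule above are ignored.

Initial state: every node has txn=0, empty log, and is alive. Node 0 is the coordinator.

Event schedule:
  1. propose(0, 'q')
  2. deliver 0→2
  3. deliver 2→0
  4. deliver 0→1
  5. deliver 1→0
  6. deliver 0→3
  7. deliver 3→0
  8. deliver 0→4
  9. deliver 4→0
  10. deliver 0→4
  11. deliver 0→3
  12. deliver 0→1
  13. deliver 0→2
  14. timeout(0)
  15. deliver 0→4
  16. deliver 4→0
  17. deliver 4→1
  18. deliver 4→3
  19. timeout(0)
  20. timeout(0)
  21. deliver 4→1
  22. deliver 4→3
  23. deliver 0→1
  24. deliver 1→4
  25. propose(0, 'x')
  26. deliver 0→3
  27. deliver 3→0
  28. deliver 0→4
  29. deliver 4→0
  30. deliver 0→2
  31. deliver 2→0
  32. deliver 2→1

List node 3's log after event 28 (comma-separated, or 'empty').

q

[1] propose(0,'q') → N0(coor t1 [-])
[2] deliver 0→2 → N2(part t1 [-])
[3] deliver 2→0 → ∅
[4] deliver 0→1 → N1(part t1 [-])
[5] deliver 1→0 → ∅
[6] deliver 0→3 → N3(part t1 [-])
[7] deliver 3→0 → ∅
[8] deliver 0→4 → N4(part t1 [-])
[9] deliver 4→0 → N0(coor t1 [q])
[10] deliver 0→4 → N4(part t1 [q])
[11] deliver 0→3 → N3(part t1 [q])
[12] deliver 0→1 → N1(part t1 [q])
[13] deliver 0→2 → N2(part t1 [q])
[14] timeout(0) → N0(coor t2 [q])
[15] deliver 0→4 → N4(part t2 [q])
[16] deliver 4→0 → ∅
[17] deliver 4→1 → ∅
[18] deliver 4→3 → ∅
[19] timeout(0) → N0(coor t3 [q])
[20] timeout(0) → N0(coor t4 [q])
[21] deliver 4→1 → ∅
[22] deliver 4→3 → ∅
[23] deliver 0→1 → N1(part t2 [q])
[24] deliver 1→4 → ∅
[25] propose(0,'x') → N0(coor t5 [q])
[26] deliver 0→3 → N3(part t2 [q])
[27] deliver 3→0 → ∅
[28] deliver 0→4 → N4(part t3 [q])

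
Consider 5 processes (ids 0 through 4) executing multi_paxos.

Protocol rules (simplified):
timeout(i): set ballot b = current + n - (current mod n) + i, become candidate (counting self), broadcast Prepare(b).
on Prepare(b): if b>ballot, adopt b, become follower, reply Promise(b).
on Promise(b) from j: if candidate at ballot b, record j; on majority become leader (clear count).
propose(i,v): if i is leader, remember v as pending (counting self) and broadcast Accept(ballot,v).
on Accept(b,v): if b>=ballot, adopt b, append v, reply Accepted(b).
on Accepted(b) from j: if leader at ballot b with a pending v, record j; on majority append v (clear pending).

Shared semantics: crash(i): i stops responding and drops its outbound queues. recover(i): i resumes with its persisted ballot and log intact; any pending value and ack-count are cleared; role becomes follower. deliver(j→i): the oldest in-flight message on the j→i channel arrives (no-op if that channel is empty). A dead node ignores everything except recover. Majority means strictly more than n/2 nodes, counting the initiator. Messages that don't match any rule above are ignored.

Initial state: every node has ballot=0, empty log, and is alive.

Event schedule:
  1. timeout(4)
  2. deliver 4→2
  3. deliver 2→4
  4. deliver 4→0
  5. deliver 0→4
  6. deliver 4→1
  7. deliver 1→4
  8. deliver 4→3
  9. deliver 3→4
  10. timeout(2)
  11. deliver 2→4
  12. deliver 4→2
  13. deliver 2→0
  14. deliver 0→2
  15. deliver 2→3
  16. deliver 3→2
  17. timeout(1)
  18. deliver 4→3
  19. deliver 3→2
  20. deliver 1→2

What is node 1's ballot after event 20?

11

1. timeout(4):  <4:cand b9 ->
2. deliver 4→2:  <2:foll b9 ->
3. deliver 2→4:  nop
4. deliver 4→0:  <0:foll b9 ->
5. deliver 0→4:  <4:lead b9 ->
6. deliver 4→1:  <1:foll b9 ->
7. deliver 1→4:  nop
8. deliver 4→3:  <3:foll b9 ->
9. deliver 3→4:  nop
10. timeout(2):  <2:cand b12 ->
11. deliver 2→4:  <4:foll b12 ->
12. deliver 4→2:  nop
13. deliver 2→0:  <0:foll b12 ->
14. deliver 0→2:  <2:lead b12 ->
15. deliver 2→3:  <3:foll b12 ->
16. deliver 3→2:  nop
17. timeout(1):  <1:cand b11 ->
18. deliver 4→3:  nop
19. deliver 3→2:  nop
20. deliver 1→2:  nop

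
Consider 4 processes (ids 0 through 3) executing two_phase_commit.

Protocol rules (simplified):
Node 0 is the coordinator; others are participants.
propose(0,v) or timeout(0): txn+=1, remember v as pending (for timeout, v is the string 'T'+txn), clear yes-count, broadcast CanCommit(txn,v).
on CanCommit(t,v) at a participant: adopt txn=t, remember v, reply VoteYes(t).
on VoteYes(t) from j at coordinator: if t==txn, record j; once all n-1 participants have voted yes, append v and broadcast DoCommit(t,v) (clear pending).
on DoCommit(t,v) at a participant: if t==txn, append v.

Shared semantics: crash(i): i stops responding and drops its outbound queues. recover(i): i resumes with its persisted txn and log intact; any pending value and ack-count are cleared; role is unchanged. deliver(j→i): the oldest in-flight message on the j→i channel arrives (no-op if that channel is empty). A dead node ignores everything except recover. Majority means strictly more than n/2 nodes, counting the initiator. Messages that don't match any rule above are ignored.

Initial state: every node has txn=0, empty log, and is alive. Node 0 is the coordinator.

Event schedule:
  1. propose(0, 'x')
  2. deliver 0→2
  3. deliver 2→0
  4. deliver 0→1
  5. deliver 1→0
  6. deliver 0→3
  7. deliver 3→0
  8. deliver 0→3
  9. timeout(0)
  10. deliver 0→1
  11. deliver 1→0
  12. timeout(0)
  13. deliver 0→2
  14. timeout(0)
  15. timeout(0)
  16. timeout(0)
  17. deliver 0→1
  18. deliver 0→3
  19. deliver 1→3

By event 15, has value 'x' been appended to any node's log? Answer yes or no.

yes

1. propose(0,'x'):  <0:coor t1 ->
2. deliver 0→2:  <2:part t1 ->
3. deliver 2→0:  nop
4. deliver 0→1:  <1:part t1 ->
5. deliver 1→0:  nop
6. deliver 0→3:  <3:part t1 ->
7. deliver 3→0:  <0:coor t1 x>
8. deliver 0→3:  <3:part t1 x>
9. timeout(0):  <0:coor t2 x>
10. deliver 0→1:  <1:part t1 x>
11. deliver 1→0:  nop
12. timeout(0):  <0:coor t3 x>
13. deliver 0→2:  <2:part t1 x>
14. timeout(0):  <0:coor t4 x>
15. timeout(0):  <0:coor t5 x>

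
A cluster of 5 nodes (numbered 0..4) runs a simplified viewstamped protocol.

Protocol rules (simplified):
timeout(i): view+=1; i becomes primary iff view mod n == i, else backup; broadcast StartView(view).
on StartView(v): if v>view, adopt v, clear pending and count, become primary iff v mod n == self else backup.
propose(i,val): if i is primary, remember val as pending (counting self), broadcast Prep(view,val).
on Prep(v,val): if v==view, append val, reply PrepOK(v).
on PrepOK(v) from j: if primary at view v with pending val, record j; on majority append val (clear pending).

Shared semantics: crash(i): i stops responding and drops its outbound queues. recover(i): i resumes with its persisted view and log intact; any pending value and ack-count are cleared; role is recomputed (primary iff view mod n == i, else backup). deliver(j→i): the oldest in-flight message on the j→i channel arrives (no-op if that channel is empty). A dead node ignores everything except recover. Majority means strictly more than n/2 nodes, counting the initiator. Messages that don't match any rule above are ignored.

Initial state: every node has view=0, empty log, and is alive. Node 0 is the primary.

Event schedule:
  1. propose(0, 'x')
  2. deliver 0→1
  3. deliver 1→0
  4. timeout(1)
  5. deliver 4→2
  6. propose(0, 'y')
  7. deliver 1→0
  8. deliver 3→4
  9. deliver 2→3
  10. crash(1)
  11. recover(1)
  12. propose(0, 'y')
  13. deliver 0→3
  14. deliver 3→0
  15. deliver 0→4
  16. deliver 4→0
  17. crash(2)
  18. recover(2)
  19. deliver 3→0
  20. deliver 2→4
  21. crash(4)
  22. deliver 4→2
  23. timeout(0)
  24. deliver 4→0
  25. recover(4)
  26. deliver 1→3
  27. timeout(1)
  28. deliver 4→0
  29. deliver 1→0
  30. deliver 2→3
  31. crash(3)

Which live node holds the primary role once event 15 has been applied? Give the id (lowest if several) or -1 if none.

e1 propose(0,'x'): ·
e2 deliver 0→1: 1[back,v=0,x]
e3 deliver 1→0: ·
e4 timeout(1): 1[prim,v=1,x]
e5 deliver 4→2: ·
e6 propose(0,'y'): ·
e7 deliver 1→0: 0[back,v=1,-]
e8 deliver 3→4: ·
e9 deliver 2→3: ·
e10 crash(1): 1[✗prim,v=1,x]
e11 recover(1): 1[prim,v=1,x]
e12 propose(0,'y'): ·
e13 deliver 0→3: 3[back,v=0,x]
e14 deliver 3→0: ·
e15 deliver 0→4: 4[back,v=0,x]

1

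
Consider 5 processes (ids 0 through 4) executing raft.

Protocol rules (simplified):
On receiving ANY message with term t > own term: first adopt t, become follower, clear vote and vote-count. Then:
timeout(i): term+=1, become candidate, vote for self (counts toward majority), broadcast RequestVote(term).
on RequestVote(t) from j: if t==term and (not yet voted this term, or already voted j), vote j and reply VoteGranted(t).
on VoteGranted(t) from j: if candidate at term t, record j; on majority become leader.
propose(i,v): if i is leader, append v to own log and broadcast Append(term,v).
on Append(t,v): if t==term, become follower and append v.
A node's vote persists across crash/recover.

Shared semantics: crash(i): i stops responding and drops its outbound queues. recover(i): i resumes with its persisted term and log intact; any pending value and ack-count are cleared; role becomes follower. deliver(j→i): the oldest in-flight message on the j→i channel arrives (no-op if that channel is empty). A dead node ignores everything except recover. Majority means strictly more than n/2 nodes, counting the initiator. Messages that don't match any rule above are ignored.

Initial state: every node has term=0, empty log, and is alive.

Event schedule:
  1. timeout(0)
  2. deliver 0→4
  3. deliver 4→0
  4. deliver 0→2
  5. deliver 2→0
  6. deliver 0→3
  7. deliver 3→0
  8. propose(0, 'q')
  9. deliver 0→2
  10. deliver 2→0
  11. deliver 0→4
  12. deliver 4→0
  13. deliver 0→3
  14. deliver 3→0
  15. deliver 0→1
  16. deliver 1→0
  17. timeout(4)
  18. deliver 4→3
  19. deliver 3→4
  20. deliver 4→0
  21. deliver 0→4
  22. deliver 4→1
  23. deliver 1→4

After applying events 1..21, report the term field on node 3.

after 1 — timeout(0): n0:cand/t1/[-]
after 2 — deliver 0→4: n4:foll/t1/[-]
after 3 — deliver 4→0: ·
after 4 — deliver 0→2: n2:foll/t1/[-]
after 5 — deliver 2→0: n0:lead/t1/[-]
after 6 — deliver 0→3: n3:foll/t1/[-]
after 7 — deliver 3→0: ·
after 8 — propose(0,'q'): n0:lead/t1/[q]
after 9 — deliver 0→2: n2:foll/t1/[q]
after 10 — deliver 2→0: ·
after 11 — deliver 0→4: n4:foll/t1/[q]
after 12 — deliver 4→0: ·
after 13 — deliver 0→3: n3:foll/t1/[q]
after 14 — deliver 3→0: ·
after 15 — deliver 0→1: n1:foll/t1/[-]
after 16 — deliver 1→0: ·
after 17 — timeout(4): n4:cand/t2/[q]
after 18 — deliver 4→3: n3:foll/t2/[q]
after 19 — deliver 3→4: ·
after 20 — deliver 4→0: n0:foll/t2/[q]
after 21 — deliver 0→4: n4:lead/t2/[q]

2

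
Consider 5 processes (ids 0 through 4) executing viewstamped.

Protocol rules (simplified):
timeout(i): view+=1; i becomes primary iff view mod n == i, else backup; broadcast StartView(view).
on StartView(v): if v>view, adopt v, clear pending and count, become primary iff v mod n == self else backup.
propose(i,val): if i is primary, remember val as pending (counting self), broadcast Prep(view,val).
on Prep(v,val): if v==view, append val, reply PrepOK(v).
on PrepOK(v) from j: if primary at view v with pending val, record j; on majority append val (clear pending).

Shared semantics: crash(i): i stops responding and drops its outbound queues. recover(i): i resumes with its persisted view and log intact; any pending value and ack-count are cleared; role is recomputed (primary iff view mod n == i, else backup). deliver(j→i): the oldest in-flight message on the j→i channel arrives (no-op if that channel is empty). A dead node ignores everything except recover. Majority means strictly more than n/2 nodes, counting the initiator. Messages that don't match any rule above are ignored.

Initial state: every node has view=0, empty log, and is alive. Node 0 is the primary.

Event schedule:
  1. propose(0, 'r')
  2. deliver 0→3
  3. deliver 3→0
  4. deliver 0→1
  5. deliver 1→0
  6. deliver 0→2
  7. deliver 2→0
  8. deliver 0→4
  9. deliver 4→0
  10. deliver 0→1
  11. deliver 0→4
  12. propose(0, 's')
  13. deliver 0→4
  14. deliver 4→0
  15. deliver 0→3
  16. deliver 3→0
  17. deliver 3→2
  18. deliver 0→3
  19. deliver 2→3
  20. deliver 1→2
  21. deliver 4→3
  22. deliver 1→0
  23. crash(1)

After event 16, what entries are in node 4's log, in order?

r,s

e1 propose(0,'r'): ·
e2 deliver 0→3: 3[back,v=0,r]
e3 deliver 3→0: ·
e4 deliver 0→1: 1[back,v=0,r]
e5 deliver 1→0: 0[prim,v=0,r]
e6 deliver 0→2: 2[back,v=0,r]
e7 deliver 2→0: ·
e8 deliver 0→4: 4[back,v=0,r]
e9 deliver 4→0: ·
e10 deliver 0→1: ·
e11 deliver 0→4: ·
e12 propose(0,'s'): ·
e13 deliver 0→4: 4[back,v=0,r,s]
e14 deliver 4→0: ·
e15 deliver 0→3: 3[back,v=0,r,s]
e16 deliver 3→0: 0[prim,v=0,r,s]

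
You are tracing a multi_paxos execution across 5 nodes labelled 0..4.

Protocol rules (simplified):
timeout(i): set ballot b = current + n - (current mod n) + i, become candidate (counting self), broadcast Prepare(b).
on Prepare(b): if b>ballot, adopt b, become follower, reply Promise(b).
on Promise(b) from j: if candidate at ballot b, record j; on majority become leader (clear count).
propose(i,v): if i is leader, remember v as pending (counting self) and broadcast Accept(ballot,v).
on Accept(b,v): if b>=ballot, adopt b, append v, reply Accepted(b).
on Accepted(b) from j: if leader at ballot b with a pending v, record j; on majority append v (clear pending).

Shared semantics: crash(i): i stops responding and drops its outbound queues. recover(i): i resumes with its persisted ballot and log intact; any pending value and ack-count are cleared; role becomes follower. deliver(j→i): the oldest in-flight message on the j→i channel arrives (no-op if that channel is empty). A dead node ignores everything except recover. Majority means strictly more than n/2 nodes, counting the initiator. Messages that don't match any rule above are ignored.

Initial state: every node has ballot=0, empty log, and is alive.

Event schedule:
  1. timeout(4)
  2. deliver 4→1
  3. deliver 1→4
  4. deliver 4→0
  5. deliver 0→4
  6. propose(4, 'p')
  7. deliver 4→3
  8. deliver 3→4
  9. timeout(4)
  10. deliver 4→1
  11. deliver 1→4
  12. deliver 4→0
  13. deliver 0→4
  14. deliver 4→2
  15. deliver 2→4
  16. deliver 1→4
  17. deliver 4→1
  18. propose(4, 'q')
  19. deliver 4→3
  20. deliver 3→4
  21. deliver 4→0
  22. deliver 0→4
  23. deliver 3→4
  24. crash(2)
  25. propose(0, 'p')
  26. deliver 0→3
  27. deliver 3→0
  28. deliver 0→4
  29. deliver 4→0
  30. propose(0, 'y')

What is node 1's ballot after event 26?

14

after 1 — timeout(4): n4:cand/b9/[-]
after 2 — deliver 4→1: n1:foll/b9/[-]
after 3 — deliver 1→4: ·
after 4 — deliver 4→0: n0:foll/b9/[-]
after 5 — deliver 0→4: n4:lead/b9/[-]
after 6 — propose(4,'p'): ·
after 7 — deliver 4→3: n3:foll/b9/[-]
after 8 — deliver 3→4: ·
after 9 — timeout(4): n4:cand/b14/[-]
after 10 — deliver 4→1: n1:foll/b9/[p]
after 11 — deliver 1→4: ·
after 12 — deliver 4→0: n0:foll/b9/[p]
after 13 — deliver 0→4: ·
after 14 — deliver 4→2: n2:foll/b9/[-]
after 15 — deliver 2→4: ·
after 16 — deliver 1→4: ·
after 17 — deliver 4→1: n1:foll/b14/[p]
after 18 — propose(4,'q'): ·
after 19 — deliver 4→3: n3:foll/b9/[p]
after 20 — deliver 3→4: ·
after 21 — deliver 4→0: n0:foll/b14/[p]
after 22 — deliver 0→4: ·
after 23 — deliver 3→4: ·
after 24 — crash(2): n2:✗foll/b9/[-]
after 25 — propose(0,'p'): ·
after 26 — deliver 0→3: ·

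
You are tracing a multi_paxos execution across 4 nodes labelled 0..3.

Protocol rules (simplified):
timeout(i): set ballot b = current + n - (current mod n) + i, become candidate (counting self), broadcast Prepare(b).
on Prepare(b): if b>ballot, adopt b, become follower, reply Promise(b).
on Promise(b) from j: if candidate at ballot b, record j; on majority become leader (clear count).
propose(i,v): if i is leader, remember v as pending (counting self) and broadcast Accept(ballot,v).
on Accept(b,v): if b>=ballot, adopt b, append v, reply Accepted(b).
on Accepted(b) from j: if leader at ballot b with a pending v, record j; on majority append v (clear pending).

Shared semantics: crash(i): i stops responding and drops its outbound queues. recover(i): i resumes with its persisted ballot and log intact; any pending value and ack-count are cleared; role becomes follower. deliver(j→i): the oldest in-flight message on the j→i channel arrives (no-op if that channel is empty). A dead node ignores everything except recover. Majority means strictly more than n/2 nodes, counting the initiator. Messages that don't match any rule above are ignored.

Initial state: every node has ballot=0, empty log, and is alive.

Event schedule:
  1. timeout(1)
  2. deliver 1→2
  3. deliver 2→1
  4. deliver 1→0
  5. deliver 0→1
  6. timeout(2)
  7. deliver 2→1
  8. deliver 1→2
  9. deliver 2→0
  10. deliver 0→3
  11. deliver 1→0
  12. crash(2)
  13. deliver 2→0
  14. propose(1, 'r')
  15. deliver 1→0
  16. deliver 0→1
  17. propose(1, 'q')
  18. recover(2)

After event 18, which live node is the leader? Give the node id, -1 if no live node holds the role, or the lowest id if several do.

-1

[1] timeout(1) → N1(cand b5 [-])
[2] deliver 1→2 → N2(foll b5 [-])
[3] deliver 2→1 → ∅
[4] deliver 1→0 → N0(foll b5 [-])
[5] deliver 0→1 → N1(lead b5 [-])
[6] timeout(2) → N2(cand b10 [-])
[7] deliver 2→1 → N1(foll b10 [-])
[8] deliver 1→2 → ∅
[9] deliver 2→0 → N0(foll b10 [-])
[10] deliver 0→3 → ∅
[11] deliver 1→0 → ∅
[12] crash(2) → N2(✗cand b10 [-])
[13] deliver 2→0 → ∅
[14] propose(1,'r') → ∅
[15] deliver 1→0 → ∅
[16] deliver 0→1 → ∅
[17] propose(1,'q') → ∅
[18] recover(2) → N2(foll b10 [-])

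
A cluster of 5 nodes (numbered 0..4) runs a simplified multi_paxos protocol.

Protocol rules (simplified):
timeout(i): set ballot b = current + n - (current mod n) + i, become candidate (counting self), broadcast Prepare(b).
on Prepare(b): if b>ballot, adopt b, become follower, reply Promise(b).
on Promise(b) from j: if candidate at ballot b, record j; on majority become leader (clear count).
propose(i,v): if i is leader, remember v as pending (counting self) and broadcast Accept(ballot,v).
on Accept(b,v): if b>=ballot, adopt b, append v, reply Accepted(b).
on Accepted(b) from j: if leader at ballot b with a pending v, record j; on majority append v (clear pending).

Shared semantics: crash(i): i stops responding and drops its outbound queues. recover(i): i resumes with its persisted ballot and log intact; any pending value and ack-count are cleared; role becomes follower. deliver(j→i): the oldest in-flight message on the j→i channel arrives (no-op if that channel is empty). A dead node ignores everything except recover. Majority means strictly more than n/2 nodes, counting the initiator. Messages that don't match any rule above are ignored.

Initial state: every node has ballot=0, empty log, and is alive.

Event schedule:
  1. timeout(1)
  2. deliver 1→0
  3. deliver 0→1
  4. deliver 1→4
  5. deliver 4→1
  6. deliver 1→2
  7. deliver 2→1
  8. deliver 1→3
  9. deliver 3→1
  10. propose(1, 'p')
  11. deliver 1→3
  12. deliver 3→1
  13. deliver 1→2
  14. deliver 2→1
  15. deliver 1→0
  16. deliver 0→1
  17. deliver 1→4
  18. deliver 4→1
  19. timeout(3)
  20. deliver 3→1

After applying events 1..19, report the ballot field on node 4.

[1] timeout(1) → N1(cand b6 [-])
[2] deliver 1→0 → N0(foll b6 [-])
[3] deliver 0→1 → ∅
[4] deliver 1→4 → N4(foll b6 [-])
[5] deliver 4→1 → N1(lead b6 [-])
[6] deliver 1→2 → N2(foll b6 [-])
[7] deliver 2→1 → ∅
[8] deliver 1→3 → N3(foll b6 [-])
[9] deliver 3→1 → ∅
[10] propose(1,'p') → ∅
[11] deliver 1→3 → N3(foll b6 [p])
[12] deliver 3→1 → ∅
[13] deliver 1→2 → N2(foll b6 [p])
[14] deliver 2→1 → N1(lead b6 [p])
[15] deliver 1→0 → N0(foll b6 [p])
[16] deliver 0→1 → ∅
[17] deliver 1→4 → N4(foll b6 [p])
[18] deliver 4→1 → ∅
[19] timeout(3) → N3(cand b13 [p])

6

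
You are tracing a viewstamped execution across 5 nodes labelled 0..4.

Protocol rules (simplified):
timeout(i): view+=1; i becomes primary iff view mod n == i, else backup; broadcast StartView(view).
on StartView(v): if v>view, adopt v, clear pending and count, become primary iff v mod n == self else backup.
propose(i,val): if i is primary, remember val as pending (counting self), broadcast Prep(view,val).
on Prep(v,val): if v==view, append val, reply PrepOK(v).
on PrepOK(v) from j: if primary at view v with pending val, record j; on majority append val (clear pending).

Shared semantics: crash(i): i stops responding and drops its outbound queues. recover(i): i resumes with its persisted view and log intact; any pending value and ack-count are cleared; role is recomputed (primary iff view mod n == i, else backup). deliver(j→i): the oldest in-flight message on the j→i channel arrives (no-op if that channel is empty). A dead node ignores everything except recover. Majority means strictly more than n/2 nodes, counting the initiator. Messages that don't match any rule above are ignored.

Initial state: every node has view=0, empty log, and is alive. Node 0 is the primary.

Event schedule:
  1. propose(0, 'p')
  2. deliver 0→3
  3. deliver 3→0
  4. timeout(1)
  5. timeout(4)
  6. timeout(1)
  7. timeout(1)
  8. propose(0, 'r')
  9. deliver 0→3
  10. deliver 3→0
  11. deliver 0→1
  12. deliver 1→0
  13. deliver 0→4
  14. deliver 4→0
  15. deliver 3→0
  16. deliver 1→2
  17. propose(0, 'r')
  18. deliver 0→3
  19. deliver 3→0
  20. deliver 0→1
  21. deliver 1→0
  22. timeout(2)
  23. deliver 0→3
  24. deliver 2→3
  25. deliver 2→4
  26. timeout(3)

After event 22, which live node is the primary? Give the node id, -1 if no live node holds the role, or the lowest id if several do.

2

e1 propose(0,'p'): ·
e2 deliver 0→3: 3[back,v=0,p]
e3 deliver 3→0: ·
e4 timeout(1): 1[prim,v=1,-]
e5 timeout(4): 4[back,v=1,-]
e6 timeout(1): 1[back,v=2,-]
e7 timeout(1): 1[back,v=3,-]
e8 propose(0,'r'): ·
e9 deliver 0→3: 3[back,v=0,p,r]
e10 deliver 3→0: ·
e11 deliver 0→1: ·
e12 deliver 1→0: 0[back,v=1,-]
e13 deliver 0→4: ·
e14 deliver 4→0: ·
e15 deliver 3→0: ·
e16 deliver 1→2: 2[back,v=1,-]
e17 propose(0,'r'): ·
e18 deliver 0→3: ·
e19 deliver 3→0: ·
e20 deliver 0→1: ·
e21 deliver 1→0: 0[back,v=2,-]
e22 timeout(2): 2[prim,v=2,-]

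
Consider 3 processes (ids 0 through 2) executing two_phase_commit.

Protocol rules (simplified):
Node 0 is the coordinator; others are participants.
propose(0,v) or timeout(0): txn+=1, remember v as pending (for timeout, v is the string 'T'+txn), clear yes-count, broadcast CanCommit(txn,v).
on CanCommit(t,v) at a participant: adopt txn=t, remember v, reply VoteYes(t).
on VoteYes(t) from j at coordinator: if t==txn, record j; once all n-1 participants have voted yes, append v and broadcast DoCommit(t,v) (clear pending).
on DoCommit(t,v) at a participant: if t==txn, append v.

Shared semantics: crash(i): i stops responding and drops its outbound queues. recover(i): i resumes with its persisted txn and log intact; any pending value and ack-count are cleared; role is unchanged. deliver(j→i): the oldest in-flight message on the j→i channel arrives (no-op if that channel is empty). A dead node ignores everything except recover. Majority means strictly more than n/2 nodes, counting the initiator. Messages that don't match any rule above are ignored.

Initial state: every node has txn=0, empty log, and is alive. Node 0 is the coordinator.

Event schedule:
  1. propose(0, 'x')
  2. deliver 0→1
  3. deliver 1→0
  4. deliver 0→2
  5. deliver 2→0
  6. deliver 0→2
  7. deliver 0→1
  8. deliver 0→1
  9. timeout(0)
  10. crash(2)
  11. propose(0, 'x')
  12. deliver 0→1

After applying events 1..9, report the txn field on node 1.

e1 propose(0,'x'): 0[coor,t=1,-]
e2 deliver 0→1: 1[part,t=1,-]
e3 deliver 1→0: ·
e4 deliver 0→2: 2[part,t=1,-]
e5 deliver 2→0: 0[coor,t=1,x]
e6 deliver 0→2: 2[part,t=1,x]
e7 deliver 0→1: 1[part,t=1,x]
e8 deliver 0→1: ·
e9 timeout(0): 0[coor,t=2,x]

1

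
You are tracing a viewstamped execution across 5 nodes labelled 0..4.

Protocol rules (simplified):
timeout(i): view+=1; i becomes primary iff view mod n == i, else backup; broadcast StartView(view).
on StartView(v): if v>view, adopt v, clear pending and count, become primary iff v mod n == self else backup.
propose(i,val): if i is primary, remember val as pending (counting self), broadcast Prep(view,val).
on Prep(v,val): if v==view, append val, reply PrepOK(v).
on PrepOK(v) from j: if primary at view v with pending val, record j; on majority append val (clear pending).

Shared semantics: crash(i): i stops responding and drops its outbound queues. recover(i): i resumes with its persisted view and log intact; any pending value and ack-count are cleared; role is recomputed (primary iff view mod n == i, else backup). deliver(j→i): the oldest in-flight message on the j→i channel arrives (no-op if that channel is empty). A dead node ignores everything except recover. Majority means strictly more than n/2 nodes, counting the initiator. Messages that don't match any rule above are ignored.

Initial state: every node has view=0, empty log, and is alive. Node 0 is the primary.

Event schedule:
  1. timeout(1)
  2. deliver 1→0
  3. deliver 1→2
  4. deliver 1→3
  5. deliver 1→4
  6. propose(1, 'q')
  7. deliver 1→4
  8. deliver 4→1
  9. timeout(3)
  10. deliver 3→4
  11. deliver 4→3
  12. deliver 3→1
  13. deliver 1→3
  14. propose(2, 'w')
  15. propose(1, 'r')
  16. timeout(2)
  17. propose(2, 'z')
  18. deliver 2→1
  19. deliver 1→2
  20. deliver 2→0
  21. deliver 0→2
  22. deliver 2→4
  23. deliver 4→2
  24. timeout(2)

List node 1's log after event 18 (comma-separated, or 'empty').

empty

e1 timeout(1): 1[prim,v=1,-]
e2 deliver 1→0: 0[back,v=1,-]
e3 deliver 1→2: 2[back,v=1,-]
e4 deliver 1→3: 3[back,v=1,-]
e5 deliver 1→4: 4[back,v=1,-]
e6 propose(1,'q'): ·
e7 deliver 1→4: 4[back,v=1,q]
e8 deliver 4→1: ·
e9 timeout(3): 3[back,v=2,-]
e10 deliver 3→4: 4[back,v=2,q]
e11 deliver 4→3: ·
e12 deliver 3→1: 1[back,v=2,-]
e13 deliver 1→3: ·
e14 propose(2,'w'): ·
e15 propose(1,'r'): ·
e16 timeout(2): 2[prim,v=2,-]
e17 propose(2,'z'): ·
e18 deliver 2→1: ·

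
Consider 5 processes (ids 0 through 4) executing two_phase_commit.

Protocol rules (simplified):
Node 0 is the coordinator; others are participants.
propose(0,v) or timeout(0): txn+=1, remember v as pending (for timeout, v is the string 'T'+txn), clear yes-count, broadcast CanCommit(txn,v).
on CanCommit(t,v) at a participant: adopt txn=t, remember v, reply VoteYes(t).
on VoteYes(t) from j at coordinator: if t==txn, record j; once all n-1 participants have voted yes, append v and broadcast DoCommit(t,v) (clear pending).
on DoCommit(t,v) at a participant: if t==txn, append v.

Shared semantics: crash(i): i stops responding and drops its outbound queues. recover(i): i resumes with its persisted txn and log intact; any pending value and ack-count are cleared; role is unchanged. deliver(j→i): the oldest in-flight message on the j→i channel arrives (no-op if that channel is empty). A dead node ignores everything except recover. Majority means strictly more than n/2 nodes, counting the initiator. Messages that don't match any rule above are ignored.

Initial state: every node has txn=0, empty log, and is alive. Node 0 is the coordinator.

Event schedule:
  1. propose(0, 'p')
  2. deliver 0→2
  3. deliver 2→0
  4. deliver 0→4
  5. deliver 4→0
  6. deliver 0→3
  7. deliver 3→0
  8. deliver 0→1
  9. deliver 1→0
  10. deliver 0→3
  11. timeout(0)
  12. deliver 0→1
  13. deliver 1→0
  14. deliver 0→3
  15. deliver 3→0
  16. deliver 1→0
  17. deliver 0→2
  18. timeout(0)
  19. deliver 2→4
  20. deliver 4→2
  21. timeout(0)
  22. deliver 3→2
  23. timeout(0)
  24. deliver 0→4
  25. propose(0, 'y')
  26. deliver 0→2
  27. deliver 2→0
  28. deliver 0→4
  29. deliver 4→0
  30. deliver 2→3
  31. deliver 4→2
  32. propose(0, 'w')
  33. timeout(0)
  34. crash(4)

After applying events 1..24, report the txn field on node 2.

1

step 1 propose(0,'p'): 0={coor,t=1,log=-}
step 2 deliver 0→2: 2={part,t=1,log=-}
step 3 deliver 2→0: —
step 4 deliver 0→4: 4={part,t=1,log=-}
step 5 deliver 4→0: —
step 6 deliver 0→3: 3={part,t=1,log=-}
step 7 deliver 3→0: —
step 8 deliver 0→1: 1={part,t=1,log=-}
step 9 deliver 1→0: 0={coor,t=1,log=p}
step 10 deliver 0→3: 3={part,t=1,log=p}
step 11 timeout(0): 0={coor,t=2,log=p}
step 12 deliver 0→1: 1={part,t=1,log=p}
step 13 deliver 1→0: —
step 14 deliver 0→3: 3={part,t=2,log=p}
step 15 deliver 3→0: —
step 16 deliver 1→0: —
step 17 deliver 0→2: 2={part,t=1,log=p}
step 18 timeout(0): 0={coor,t=3,log=p}
step 19 deliver 2→4: —
step 20 deliver 4→2: —
step 21 timeout(0): 0={coor,t=4,log=p}
step 22 deliver 3→2: —
step 23 timeout(0): 0={coor,t=5,log=p}
step 24 deliver 0→4: 4={part,t=1,log=p}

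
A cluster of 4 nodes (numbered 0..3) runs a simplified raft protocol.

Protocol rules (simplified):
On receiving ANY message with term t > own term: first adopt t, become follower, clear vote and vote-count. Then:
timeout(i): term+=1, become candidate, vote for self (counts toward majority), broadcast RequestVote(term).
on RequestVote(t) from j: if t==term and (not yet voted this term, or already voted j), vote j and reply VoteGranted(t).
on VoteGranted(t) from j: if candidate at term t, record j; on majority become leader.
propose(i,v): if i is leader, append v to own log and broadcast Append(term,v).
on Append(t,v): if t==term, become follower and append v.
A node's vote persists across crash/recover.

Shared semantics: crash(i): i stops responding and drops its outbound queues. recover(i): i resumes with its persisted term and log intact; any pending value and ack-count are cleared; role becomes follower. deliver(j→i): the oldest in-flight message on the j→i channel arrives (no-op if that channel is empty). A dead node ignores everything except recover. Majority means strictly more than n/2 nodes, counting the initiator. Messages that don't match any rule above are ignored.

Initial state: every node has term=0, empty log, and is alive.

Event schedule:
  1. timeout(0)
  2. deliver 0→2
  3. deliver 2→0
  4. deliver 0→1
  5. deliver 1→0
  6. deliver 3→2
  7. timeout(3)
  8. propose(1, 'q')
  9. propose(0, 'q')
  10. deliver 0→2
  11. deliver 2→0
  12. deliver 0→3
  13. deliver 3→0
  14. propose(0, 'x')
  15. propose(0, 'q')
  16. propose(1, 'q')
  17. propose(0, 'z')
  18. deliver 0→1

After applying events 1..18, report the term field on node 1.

1

e1 timeout(0): 0[cand,t=1,-]
e2 deliver 0→2: 2[foll,t=1,-]
e3 deliver 2→0: ·
e4 deliver 0→1: 1[foll,t=1,-]
e5 deliver 1→0: 0[lead,t=1,-]
e6 deliver 3→2: ·
e7 timeout(3): 3[cand,t=1,-]
e8 propose(1,'q'): ·
e9 propose(0,'q'): 0[lead,t=1,q]
e10 deliver 0→2: 2[foll,t=1,q]
e11 deliver 2→0: ·
e12 deliver 0→3: ·
e13 deliver 3→0: ·
e14 propose(0,'x'): 0[lead,t=1,q,x]
e15 propose(0,'q'): 0[lead,t=1,q,x,q]
e16 propose(1,'q'): ·
e17 propose(0,'z'): 0[lead,t=1,q,x,q,z]
e18 deliver 0→1: 1[foll,t=1,q]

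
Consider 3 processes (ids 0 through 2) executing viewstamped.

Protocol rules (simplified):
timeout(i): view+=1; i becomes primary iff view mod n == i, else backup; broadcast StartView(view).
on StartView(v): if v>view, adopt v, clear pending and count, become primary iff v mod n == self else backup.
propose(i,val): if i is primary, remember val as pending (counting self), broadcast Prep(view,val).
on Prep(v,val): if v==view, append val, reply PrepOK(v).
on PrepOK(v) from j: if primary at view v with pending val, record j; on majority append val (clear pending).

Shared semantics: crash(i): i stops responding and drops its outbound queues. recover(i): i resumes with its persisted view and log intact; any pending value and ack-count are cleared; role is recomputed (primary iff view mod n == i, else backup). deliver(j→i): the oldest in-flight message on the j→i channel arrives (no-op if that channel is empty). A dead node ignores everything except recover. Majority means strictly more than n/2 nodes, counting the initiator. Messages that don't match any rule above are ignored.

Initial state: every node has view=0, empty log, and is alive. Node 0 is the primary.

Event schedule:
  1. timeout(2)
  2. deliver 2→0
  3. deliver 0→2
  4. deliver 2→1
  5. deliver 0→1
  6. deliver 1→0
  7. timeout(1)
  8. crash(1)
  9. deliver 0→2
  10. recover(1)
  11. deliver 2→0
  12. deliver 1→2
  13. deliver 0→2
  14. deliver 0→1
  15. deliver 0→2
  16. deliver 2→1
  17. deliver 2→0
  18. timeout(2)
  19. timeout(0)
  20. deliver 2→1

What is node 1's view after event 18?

2

after 1 — timeout(2): n2:back/v1/[-]
after 2 — deliver 2→0: n0:back/v1/[-]
after 3 — deliver 0→2: ·
after 4 — deliver 2→1: n1:prim/v1/[-]
after 5 — deliver 0→1: ·
after 6 — deliver 1→0: ·
after 7 — timeout(1): n1:back/v2/[-]
after 8 — crash(1): n1:✗back/v2/[-]
after 9 — deliver 0→2: ·
after 10 — recover(1): n1:back/v2/[-]
after 11 — deliver 2→0: ·
after 12 — deliver 1→2: ·
after 13 — deliver 0→2: ·
after 14 — deliver 0→1: ·
after 15 — deliver 0→2: ·
after 16 — deliver 2→1: ·
after 17 — deliver 2→0: ·
after 18 — timeout(2): n2:prim/v2/[-]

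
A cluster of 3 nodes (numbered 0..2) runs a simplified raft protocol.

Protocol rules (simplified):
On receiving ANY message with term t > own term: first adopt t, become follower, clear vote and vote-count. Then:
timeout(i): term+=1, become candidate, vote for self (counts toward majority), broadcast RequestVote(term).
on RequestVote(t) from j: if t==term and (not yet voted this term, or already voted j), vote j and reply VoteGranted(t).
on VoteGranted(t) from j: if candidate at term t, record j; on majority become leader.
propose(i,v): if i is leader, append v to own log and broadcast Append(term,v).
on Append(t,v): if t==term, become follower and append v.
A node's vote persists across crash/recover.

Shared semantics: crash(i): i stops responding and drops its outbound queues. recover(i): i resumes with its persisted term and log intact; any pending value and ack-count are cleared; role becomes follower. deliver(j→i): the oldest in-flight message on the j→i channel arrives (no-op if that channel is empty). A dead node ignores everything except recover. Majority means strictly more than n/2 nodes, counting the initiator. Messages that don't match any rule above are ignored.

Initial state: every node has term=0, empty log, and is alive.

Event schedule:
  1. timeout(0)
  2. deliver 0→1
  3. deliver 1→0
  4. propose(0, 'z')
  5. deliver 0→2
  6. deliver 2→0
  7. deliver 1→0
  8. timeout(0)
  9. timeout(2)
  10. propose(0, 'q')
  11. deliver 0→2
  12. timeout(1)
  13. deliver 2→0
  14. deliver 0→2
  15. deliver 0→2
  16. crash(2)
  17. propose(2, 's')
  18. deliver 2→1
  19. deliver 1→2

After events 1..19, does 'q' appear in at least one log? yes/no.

[1] timeout(0) → N0(cand t1 [-])
[2] deliver 0→1 → N1(foll t1 [-])
[3] deliver 1→0 → N0(lead t1 [-])
[4] propose(0,'z') → N0(lead t1 [z])
[5] deliver 0→2 → N2(foll t1 [-])
[6] deliver 2→0 → ∅
[7] deliver 1→0 → ∅
[8] timeout(0) → N0(cand t2 [z])
[9] timeout(2) → N2(cand t2 [-])
[10] propose(0,'q') → ∅
[11] deliver 0→2 → ∅
[12] timeout(1) → N1(cand t2 [-])
[13] deliver 2→0 → ∅
[14] deliver 0→2 → ∅
[15] deliver 0→2 → ∅
[16] crash(2) → N2(✗cand t2 [-])
[17] propose(2,'s') → ∅
[18] deliver 2→1 → ∅
[19] deliver 1→2 → ∅

no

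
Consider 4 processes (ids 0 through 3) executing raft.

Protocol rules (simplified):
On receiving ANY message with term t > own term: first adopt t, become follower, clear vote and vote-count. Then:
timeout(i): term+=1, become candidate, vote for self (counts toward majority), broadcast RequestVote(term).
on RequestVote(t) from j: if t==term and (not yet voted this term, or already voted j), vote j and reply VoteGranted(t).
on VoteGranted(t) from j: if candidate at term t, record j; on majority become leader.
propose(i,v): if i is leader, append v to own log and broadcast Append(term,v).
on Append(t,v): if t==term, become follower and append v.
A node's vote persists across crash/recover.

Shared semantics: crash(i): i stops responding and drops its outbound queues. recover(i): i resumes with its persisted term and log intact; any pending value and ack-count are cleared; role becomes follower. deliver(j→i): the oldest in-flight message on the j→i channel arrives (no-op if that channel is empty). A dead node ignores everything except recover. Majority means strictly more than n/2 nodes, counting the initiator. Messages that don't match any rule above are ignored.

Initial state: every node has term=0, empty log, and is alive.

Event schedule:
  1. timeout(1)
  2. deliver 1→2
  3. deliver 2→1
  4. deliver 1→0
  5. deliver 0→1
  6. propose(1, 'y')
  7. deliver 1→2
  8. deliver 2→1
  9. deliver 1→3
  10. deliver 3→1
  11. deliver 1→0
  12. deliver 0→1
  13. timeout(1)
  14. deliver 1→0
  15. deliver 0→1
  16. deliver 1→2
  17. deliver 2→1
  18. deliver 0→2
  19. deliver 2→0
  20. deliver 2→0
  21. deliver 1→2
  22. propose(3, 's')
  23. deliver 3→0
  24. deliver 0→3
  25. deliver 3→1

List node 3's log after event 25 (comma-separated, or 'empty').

empty

step 1 timeout(1): 1={cand,t=1,log=-}
step 2 deliver 1→2: 2={foll,t=1,log=-}
step 3 deliver 2→1: —
step 4 deliver 1→0: 0={foll,t=1,log=-}
step 5 deliver 0→1: 1={lead,t=1,log=-}
step 6 propose(1,'y'): 1={lead,t=1,log=y}
step 7 deliver 1→2: 2={foll,t=1,log=y}
step 8 deliver 2→1: —
step 9 deliver 1→3: 3={foll,t=1,log=-}
step 10 deliver 3→1: —
step 11 deliver 1→0: 0={foll,t=1,log=y}
step 12 deliver 0→1: —
step 13 timeout(1): 1={cand,t=2,log=y}
step 14 deliver 1→0: 0={foll,t=2,log=y}
step 15 deliver 0→1: —
step 16 deliver 1→2: 2={foll,t=2,log=y}
step 17 deliver 2→1: 1={lead,t=2,log=y}
step 18 deliver 0→2: —
step 19 deliver 2→0: —
step 20 deliver 2→0: —
step 21 deliver 1→2: —
step 22 propose(3,'s'): —
step 23 deliver 3→0: —
step 24 deliver 0→3: —
step 25 deliver 3→1: —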